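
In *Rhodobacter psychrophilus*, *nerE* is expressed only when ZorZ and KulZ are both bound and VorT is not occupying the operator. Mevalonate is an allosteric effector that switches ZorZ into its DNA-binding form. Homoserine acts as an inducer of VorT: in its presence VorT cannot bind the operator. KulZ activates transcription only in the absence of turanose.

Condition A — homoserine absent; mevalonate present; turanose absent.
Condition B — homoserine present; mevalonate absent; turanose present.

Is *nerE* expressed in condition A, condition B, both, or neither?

neither

Condition A:
Homoserine is absent, so VorT is active.
Mevalonate is present, so ZorZ is active.
Turanose is absent, so KulZ is active.
With repressor VorT bound, *nerE* is not transcribed.
→ *nerE* is OFF in A.
Condition B:
Homoserine is present, so VorT is inactive.
Mevalonate is absent, so ZorZ is inactive.
Turanose is present, so KulZ is inactive.
Required activator ZorZ is absent, so *nerE* is not transcribed.
→ *nerE* is OFF in B.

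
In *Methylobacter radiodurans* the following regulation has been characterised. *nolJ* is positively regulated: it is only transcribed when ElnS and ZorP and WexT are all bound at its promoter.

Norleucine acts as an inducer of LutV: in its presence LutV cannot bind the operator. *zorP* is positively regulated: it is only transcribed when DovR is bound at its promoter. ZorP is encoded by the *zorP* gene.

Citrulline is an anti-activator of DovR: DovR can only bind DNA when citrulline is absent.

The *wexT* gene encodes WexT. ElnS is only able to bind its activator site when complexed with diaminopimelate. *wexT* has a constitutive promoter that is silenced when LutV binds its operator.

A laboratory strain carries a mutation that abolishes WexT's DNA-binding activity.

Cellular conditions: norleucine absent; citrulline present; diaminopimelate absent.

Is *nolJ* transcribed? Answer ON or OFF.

Diaminopimelate is absent, so ElnS is inactive.
Citrulline is present, so DovR is inactive.
Required activator DovR is absent, so *zorP* is not transcribed.
So ZorP is not produced.
WexT is non-functional in this strain, so it has no effect.
Required activator ElnS is absent, so *nolJ* is not transcribed.

OFF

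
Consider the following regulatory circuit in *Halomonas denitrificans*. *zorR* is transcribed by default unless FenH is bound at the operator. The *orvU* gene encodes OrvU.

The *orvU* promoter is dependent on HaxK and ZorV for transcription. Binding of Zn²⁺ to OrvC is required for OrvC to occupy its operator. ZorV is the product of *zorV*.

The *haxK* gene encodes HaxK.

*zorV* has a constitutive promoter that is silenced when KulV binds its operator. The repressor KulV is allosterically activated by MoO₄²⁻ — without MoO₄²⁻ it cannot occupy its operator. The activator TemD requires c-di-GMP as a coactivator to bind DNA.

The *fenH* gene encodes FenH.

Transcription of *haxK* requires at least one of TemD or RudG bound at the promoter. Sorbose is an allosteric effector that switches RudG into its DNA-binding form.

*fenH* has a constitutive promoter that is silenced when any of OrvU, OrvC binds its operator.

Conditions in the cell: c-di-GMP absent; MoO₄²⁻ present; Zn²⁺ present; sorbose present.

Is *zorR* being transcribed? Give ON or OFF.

c-di-GMP is absent, so TemD is inactive.
Sorbose is present, so RudG is active.
Activator RudG is present, so *haxK* is transcribed.
So HaxK is produced and active.
MoO₄²⁻ is present, so KulV is active.
With repressor KulV bound, *zorV* is not transcribed.
So ZorV is not produced.
Required activator ZorV is absent, so *orvU* is not transcribed.
So OrvU is not produced.
Zn²⁺ is present, so OrvC is active.
With repressor OrvC bound, *fenH* is not transcribed.
So FenH is not produced.
With no repressor bound, *zorR* is transcribed.

ON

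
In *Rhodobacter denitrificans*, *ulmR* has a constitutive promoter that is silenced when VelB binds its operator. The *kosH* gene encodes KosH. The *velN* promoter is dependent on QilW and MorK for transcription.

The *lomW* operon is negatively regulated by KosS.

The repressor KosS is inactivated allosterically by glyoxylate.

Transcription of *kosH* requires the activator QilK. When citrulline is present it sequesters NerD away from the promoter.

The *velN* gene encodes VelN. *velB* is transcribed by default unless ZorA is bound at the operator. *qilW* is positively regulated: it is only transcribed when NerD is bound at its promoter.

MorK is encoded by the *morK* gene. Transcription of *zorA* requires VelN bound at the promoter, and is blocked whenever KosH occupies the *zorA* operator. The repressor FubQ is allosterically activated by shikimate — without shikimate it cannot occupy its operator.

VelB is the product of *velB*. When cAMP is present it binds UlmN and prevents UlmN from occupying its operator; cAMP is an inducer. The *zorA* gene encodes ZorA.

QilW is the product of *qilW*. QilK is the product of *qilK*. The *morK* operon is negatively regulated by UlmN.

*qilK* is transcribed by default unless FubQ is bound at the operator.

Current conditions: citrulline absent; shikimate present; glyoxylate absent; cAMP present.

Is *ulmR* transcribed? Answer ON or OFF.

ON

Shikimate is present, so FubQ is active.
With repressor FubQ bound, *qilK* is not transcribed.
So QilK is not produced.
Required activator QilK is absent, so *kosH* is not transcribed.
So KosH is not produced.
Citrulline is absent, so NerD is active.
No repressor is bound and NerD is active, so *qilW* is transcribed.
So QilW is produced and active.
cAMP is present, so UlmN is inactive.
With no repressor bound, *morK* is transcribed.
So MorK is produced and active.
No repressor is bound and QilW and MorK are active, so *velN* is transcribed.
So VelN is produced and active.
No repressor is bound and VelN is active, so *zorA* is transcribed.
So ZorA is produced and active.
With repressor ZorA bound, *velB* is not transcribed.
So VelB is not produced.
With no repressor bound, *ulmR* is transcribed.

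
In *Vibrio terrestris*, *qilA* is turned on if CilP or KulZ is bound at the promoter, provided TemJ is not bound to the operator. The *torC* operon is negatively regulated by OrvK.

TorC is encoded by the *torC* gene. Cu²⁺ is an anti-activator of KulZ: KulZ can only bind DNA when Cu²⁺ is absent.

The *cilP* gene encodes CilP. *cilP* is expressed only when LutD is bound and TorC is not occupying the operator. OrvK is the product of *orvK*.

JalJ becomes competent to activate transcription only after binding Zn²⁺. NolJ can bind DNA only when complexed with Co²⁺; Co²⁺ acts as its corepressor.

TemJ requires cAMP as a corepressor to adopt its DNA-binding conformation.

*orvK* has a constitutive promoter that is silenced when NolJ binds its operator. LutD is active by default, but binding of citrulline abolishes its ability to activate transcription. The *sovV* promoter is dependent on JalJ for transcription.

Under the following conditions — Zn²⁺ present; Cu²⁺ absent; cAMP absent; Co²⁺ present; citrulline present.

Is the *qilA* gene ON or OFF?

ON

Citrulline is present, so LutD is inactive.
Co²⁺ is present, so NolJ is active.
With repressor NolJ bound, *orvK* is not transcribed.
So OrvK is not produced.
With no repressor bound, *torC* is transcribed.
So TorC is produced and active.
With repressor TorC bound, *cilP* is not transcribed.
So CilP is not produced.
Cu²⁺ is absent, so KulZ is active.
cAMP is absent, so TemJ is inactive.
Activator KulZ is present, so *qilA* is transcribed.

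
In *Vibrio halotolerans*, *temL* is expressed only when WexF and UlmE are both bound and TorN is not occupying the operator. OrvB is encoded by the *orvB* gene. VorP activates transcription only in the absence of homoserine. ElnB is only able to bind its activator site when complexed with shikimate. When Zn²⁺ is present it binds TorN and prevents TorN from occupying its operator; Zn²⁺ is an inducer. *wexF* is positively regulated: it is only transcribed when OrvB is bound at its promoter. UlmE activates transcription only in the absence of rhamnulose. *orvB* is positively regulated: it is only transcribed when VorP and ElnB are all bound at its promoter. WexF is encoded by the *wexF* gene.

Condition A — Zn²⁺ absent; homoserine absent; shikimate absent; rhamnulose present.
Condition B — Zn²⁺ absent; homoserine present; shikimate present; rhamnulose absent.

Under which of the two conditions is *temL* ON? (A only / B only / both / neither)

Condition A:
Zn²⁺ is absent, so TorN is active.
Homoserine is absent, so VorP is active.
Shikimate is absent, so ElnB is inactive.
Required activator ElnB is absent, so *orvB* is not transcribed.
So OrvB is not produced.
Required activator OrvB is absent, so *wexF* is not transcribed.
So WexF is not produced.
Rhamnulose is present, so UlmE is inactive.
With repressor TorN bound, *temL* is not transcribed.
→ *temL* is OFF in A.
Condition B:
Zn²⁺ is absent, so TorN is active.
Homoserine is present, so VorP is inactive.
Shikimate is present, so ElnB is active.
Required activator VorP is absent, so *orvB* is not transcribed.
So OrvB is not produced.
Required activator OrvB is absent, so *wexF* is not transcribed.
So WexF is not produced.
Rhamnulose is absent, so UlmE is active.
With repressor TorN bound, *temL* is not transcribed.
→ *temL* is OFF in B.

neither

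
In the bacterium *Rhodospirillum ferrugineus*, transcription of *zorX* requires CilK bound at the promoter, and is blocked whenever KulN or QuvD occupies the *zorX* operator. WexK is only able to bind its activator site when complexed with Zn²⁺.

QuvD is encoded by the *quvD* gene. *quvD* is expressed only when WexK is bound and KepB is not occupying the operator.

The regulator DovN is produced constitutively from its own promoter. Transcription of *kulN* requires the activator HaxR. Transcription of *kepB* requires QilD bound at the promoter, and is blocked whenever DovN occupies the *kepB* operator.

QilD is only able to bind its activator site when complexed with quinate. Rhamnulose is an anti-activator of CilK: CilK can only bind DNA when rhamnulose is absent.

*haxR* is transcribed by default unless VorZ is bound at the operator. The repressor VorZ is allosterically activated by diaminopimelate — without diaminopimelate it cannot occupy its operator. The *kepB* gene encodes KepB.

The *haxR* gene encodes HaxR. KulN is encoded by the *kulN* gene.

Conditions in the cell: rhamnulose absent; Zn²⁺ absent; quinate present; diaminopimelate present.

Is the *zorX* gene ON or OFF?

ON

Diaminopimelate is present, so VorZ is active.
With repressor VorZ bound, *haxR* is not transcribed.
So HaxR is not produced.
Required activator HaxR is absent, so *kulN* is not transcribed.
So KulN is not produced.
Rhamnulose is absent, so CilK is active.
Zn²⁺ is absent, so WexK is inactive.
Quinate is present, so QilD is active.
DovN is produced constitutively and is active.
With repressor DovN bound, *kepB* is not transcribed.
So KepB is not produced.
Required activator WexK is absent, so *quvD* is not transcribed.
So QuvD is not produced.
No repressor is bound and CilK is active, so *zorX* is transcribed.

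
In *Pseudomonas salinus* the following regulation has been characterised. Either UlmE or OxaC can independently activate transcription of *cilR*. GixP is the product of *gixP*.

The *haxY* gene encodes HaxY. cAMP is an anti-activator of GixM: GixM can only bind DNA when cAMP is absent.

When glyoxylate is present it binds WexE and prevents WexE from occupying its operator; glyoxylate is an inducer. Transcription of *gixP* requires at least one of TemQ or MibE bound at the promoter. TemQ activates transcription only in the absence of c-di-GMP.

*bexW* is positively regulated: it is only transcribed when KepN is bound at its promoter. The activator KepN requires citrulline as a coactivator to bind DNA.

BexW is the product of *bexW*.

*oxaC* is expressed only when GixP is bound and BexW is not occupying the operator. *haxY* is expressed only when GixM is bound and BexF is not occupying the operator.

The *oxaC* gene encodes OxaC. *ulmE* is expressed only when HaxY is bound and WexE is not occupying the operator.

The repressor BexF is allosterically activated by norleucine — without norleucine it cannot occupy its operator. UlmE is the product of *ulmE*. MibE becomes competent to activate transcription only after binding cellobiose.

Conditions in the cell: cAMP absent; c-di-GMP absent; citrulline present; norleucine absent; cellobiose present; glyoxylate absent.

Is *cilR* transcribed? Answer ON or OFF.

OFF

Glyoxylate is absent, so WexE is active.
Norleucine is absent, so BexF is inactive.
cAMP is absent, so GixM is active.
No repressor is bound and GixM is active, so *haxY* is transcribed.
So HaxY is produced and active.
With repressor WexE bound, *ulmE* is not transcribed.
So UlmE is not produced.
Citrulline is present, so KepN is active.
No repressor is bound and KepN is active, so *bexW* is transcribed.
So BexW is produced and active.
c-di-GMP is absent, so TemQ is active.
Cellobiose is present, so MibE is active.
Activator TemQ is present, so *gixP* is transcribed.
So GixP is produced and active.
With repressor BexW bound, *oxaC* is not transcribed.
So OxaC is not produced.
No activator is available at the *cilR* promoter, so *cilR* is not transcribed.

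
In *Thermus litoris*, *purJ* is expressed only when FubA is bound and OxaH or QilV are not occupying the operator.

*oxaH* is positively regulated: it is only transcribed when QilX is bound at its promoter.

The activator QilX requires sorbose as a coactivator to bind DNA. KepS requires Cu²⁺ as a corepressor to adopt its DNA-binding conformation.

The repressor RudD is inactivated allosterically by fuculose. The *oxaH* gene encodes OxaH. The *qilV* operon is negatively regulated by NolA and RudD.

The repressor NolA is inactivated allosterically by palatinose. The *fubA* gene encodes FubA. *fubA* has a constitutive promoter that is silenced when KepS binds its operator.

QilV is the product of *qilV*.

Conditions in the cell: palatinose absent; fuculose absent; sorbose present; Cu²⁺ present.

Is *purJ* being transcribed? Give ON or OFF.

Cu²⁺ is present, so KepS is active.
With repressor KepS bound, *fubA* is not transcribed.
So FubA is not produced.
Sorbose is present, so QilX is active.
No repressor is bound and QilX is active, so *oxaH* is transcribed.
So OxaH is produced and active.
Palatinose is absent, so NolA is active.
Fuculose is absent, so RudD is active.
With repressor NolA bound, *qilV* is not transcribed.
So QilV is not produced.
With repressor OxaH bound, *purJ* is not transcribed.

OFF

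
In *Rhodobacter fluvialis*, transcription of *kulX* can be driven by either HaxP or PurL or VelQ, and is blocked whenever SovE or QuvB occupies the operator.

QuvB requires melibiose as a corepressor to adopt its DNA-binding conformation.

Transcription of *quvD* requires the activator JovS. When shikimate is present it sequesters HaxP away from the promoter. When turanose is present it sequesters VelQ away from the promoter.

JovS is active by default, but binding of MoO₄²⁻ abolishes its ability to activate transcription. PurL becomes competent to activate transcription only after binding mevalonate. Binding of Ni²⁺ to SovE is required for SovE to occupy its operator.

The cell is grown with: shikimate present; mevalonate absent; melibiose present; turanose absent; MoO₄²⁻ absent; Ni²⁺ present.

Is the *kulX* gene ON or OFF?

OFF

Shikimate is present, so HaxP is inactive.
Mevalonate is absent, so PurL is inactive.
Ni²⁺ is present, so SovE is active.
Turanose is absent, so VelQ is active.
Melibiose is present, so QuvB is active.
With repressor SovE bound, *kulX* is not transcribed.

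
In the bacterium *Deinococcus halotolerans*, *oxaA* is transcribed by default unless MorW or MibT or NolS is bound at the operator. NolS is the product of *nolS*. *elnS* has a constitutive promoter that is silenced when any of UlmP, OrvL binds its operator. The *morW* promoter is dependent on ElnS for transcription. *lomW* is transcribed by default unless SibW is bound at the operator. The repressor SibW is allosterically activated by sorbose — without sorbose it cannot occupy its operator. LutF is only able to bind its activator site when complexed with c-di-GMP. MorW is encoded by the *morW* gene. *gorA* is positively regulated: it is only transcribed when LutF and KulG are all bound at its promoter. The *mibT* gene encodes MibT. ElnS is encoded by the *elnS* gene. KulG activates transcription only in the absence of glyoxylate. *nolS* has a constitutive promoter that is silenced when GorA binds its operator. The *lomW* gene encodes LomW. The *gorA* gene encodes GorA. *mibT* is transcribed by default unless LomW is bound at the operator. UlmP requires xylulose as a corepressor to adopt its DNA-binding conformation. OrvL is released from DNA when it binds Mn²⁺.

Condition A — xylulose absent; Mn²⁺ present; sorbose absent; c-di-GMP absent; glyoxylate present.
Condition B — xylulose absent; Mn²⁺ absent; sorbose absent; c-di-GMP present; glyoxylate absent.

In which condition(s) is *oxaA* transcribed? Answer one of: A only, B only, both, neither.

Condition A:
Xylulose is absent, so UlmP is inactive.
Mn²⁺ is present, so OrvL is inactive.
With no repressor bound, *elnS* is transcribed.
So ElnS is produced and active.
No repressor is bound and ElnS is active, so *morW* is transcribed.
So MorW is produced and active.
Sorbose is absent, so SibW is inactive.
With no repressor bound, *lomW* is transcribed.
So LomW is produced and active.
With repressor LomW bound, *mibT* is not transcribed.
So MibT is not produced.
c-di-GMP is absent, so LutF is inactive.
Glyoxylate is present, so KulG is inactive.
Required activator LutF is absent, so *gorA* is not transcribed.
So GorA is not produced.
With no repressor bound, *nolS* is transcribed.
So NolS is produced and active.
With repressor MorW bound, *oxaA* is not transcribed.
→ *oxaA* is OFF in A.
Condition B:
Xylulose is absent, so UlmP is inactive.
Mn²⁺ is absent, so OrvL is active.
With repressor OrvL bound, *elnS* is not transcribed.
So ElnS is not produced.
Required activator ElnS is absent, so *morW* is not transcribed.
So MorW is not produced.
Sorbose is absent, so SibW is inactive.
With no repressor bound, *lomW* is transcribed.
So LomW is produced and active.
With repressor LomW bound, *mibT* is not transcribed.
So MibT is not produced.
c-di-GMP is present, so LutF is active.
Glyoxylate is absent, so KulG is active.
No repressor is bound and LutF and KulG are active, so *gorA* is transcribed.
So GorA is produced and active.
With repressor GorA bound, *nolS* is not transcribed.
So NolS is not produced.
With no repressor bound, *oxaA* is transcribed.
→ *oxaA* is ON in B.

B only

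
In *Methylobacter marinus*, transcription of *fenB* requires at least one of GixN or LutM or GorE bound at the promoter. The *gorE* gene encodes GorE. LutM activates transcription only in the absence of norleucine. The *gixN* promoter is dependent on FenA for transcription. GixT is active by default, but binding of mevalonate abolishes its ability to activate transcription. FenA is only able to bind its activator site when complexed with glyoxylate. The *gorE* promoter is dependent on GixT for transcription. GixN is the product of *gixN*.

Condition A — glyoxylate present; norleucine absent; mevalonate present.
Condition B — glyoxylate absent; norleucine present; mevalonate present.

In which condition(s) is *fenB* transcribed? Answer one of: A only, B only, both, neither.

Condition A:
Glyoxylate is present, so FenA is active.
No repressor is bound and FenA is active, so *gixN* is transcribed.
So GixN is produced and active.
Norleucine is absent, so LutM is active.
Mevalonate is present, so GixT is inactive.
Required activator GixT is absent, so *gorE* is not transcribed.
So GorE is not produced.
Activator GixN is present, so *fenB* is transcribed.
→ *fenB* is ON in A.
Condition B:
Glyoxylate is absent, so FenA is inactive.
Required activator FenA is absent, so *gixN* is not transcribed.
So GixN is not produced.
Norleucine is present, so LutM is inactive.
Mevalonate is present, so GixT is inactive.
Required activator GixT is absent, so *gorE* is not transcribed.
So GorE is not produced.
No activator is available at the *fenB* promoter, so *fenB* is not transcribed.
→ *fenB* is OFF in B.

A only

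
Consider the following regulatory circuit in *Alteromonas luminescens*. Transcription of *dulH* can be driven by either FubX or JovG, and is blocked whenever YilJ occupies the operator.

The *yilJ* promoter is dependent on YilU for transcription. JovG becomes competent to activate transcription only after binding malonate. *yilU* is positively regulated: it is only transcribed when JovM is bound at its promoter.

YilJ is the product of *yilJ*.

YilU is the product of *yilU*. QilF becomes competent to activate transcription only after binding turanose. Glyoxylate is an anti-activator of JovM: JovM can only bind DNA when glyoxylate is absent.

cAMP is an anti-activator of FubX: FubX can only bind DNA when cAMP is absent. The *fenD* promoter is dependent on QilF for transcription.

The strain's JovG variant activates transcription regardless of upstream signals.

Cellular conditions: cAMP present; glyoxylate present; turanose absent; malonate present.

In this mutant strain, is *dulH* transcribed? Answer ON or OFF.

ON

cAMP is present, so FubX is inactive.
Glyoxylate is present, so JovM is inactive.
Required activator JovM is absent, so *yilU* is not transcribed.
So YilU is not produced.
Required activator YilU is absent, so *yilJ* is not transcribed.
So YilJ is not produced.
JovG is constitutively active in this strain.
Activator JovG is present, so *dulH* is transcribed.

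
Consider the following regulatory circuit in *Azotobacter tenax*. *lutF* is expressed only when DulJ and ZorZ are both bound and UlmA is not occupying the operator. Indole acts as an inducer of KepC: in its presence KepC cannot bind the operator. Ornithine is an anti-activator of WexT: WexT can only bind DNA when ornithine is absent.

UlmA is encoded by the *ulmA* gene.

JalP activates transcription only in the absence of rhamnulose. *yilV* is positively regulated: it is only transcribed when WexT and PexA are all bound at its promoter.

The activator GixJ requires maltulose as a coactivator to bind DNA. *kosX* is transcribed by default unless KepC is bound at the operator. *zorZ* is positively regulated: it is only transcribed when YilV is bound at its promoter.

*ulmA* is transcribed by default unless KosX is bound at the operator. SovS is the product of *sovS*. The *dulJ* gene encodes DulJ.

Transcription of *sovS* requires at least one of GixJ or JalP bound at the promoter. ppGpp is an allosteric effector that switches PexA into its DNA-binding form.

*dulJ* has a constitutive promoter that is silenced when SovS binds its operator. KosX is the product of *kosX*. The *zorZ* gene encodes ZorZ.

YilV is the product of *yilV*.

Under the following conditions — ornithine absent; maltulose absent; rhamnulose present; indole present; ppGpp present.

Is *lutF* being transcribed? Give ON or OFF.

ON

Maltulose is absent, so GixJ is inactive.
Rhamnulose is present, so JalP is inactive.
No activator is available at the *sovS* promoter, so *sovS* is not transcribed.
So SovS is not produced.
With no repressor bound, *dulJ* is transcribed.
So DulJ is produced and active.
Ornithine is absent, so WexT is active.
ppGpp is present, so PexA is active.
No repressor is bound and WexT and PexA are active, so *yilV* is transcribed.
So YilV is produced and active.
No repressor is bound and YilV is active, so *zorZ* is transcribed.
So ZorZ is produced and active.
Indole is present, so KepC is inactive.
With no repressor bound, *kosX* is transcribed.
So KosX is produced and active.
With repressor KosX bound, *ulmA* is not transcribed.
So UlmA is not produced.
No repressor is bound and DulJ and ZorZ are active, so *lutF* is transcribed.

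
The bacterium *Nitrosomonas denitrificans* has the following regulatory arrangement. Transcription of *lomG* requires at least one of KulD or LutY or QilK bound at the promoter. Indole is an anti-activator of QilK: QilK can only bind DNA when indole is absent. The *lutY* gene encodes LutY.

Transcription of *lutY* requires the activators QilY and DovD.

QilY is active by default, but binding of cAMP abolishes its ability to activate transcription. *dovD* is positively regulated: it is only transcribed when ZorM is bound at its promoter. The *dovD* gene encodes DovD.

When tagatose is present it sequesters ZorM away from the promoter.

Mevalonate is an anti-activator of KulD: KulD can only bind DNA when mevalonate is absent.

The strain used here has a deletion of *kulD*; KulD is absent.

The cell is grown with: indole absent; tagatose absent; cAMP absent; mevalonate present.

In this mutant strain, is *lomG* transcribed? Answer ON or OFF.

KulD is non-functional in this strain, so it has no effect.
cAMP is absent, so QilY is active.
Tagatose is absent, so ZorM is active.
No repressor is bound and ZorM is active, so *dovD* is transcribed.
So DovD is produced and active.
No repressor is bound and QilY and DovD are active, so *lutY* is transcribed.
So LutY is produced and active.
Indole is absent, so QilK is active.
Activator LutY is present, so *lomG* is transcribed.

ON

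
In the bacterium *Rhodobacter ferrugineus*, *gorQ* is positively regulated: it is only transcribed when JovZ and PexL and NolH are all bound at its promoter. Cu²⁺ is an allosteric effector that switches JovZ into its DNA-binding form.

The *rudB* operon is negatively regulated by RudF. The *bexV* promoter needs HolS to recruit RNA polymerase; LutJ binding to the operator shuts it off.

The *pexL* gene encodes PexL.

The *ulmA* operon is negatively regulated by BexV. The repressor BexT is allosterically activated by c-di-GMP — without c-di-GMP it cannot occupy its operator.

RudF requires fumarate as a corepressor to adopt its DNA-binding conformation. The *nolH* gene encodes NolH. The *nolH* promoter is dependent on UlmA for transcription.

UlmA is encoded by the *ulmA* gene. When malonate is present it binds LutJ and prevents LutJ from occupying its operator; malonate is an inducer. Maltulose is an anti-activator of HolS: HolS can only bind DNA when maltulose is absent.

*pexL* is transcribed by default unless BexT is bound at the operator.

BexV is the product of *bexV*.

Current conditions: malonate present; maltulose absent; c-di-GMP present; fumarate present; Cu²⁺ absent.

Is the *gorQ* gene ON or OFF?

Cu²⁺ is absent, so JovZ is inactive.
c-di-GMP is present, so BexT is active.
With repressor BexT bound, *pexL* is not transcribed.
So PexL is not produced.
Maltulose is absent, so HolS is active.
Malonate is present, so LutJ is inactive.
No repressor is bound and HolS is active, so *bexV* is transcribed.
So BexV is produced and active.
With repressor BexV bound, *ulmA* is not transcribed.
So UlmA is not produced.
Required activator UlmA is absent, so *nolH* is not transcribed.
So NolH is not produced.
Required activator JovZ is absent, so *gorQ* is not transcribed.

OFF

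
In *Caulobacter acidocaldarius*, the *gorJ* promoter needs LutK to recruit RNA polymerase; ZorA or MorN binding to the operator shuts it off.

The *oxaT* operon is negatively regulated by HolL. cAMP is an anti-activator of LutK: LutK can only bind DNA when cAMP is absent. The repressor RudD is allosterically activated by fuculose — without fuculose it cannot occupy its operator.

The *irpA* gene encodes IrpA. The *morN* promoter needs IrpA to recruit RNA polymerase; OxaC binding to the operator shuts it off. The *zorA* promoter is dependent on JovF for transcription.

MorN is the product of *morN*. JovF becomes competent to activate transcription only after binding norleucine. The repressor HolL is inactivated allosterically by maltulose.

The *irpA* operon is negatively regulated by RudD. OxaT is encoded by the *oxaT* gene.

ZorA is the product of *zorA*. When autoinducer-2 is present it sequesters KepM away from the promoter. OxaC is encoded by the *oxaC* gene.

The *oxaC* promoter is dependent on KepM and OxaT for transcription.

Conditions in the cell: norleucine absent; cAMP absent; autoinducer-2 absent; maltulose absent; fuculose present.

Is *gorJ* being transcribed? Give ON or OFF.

ON

Norleucine is absent, so JovF is inactive.
Required activator JovF is absent, so *zorA* is not transcribed.
So ZorA is not produced.
Autoinducer-2 is absent, so KepM is active.
Maltulose is absent, so HolL is active.
With repressor HolL bound, *oxaT* is not transcribed.
So OxaT is not produced.
Required activator OxaT is absent, so *oxaC* is not transcribed.
So OxaC is not produced.
Fuculose is present, so RudD is active.
With repressor RudD bound, *irpA* is not transcribed.
So IrpA is not produced.
Required activator IrpA is absent, so *morN* is not transcribed.
So MorN is not produced.
cAMP is absent, so LutK is active.
No repressor is bound and LutK is active, so *gorJ* is transcribed.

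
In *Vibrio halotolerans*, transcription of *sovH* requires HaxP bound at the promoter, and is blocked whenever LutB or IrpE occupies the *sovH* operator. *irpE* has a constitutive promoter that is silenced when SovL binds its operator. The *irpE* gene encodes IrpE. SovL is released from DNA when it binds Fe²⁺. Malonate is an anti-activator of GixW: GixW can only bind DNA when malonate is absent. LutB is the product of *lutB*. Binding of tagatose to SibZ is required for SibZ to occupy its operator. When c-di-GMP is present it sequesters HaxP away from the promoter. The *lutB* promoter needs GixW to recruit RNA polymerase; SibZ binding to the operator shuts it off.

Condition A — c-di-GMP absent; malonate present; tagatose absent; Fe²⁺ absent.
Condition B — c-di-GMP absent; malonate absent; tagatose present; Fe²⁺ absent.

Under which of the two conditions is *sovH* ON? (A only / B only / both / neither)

both

Condition A:
c-di-GMP is absent, so HaxP is active.
Malonate is present, so GixW is inactive.
Tagatose is absent, so SibZ is inactive.
Required activator GixW is absent, so *lutB* is not transcribed.
So LutB is not produced.
Fe²⁺ is absent, so SovL is active.
With repressor SovL bound, *irpE* is not transcribed.
So IrpE is not produced.
No repressor is bound and HaxP is active, so *sovH* is transcribed.
→ *sovH* is ON in A.
Condition B:
c-di-GMP is absent, so HaxP is active.
Malonate is absent, so GixW is active.
Tagatose is present, so SibZ is active.
With repressor SibZ bound, *lutB* is not transcribed.
So LutB is not produced.
Fe²⁺ is absent, so SovL is active.
With repressor SovL bound, *irpE* is not transcribed.
So IrpE is not produced.
No repressor is bound and HaxP is active, so *sovH* is transcribed.
→ *sovH* is ON in B.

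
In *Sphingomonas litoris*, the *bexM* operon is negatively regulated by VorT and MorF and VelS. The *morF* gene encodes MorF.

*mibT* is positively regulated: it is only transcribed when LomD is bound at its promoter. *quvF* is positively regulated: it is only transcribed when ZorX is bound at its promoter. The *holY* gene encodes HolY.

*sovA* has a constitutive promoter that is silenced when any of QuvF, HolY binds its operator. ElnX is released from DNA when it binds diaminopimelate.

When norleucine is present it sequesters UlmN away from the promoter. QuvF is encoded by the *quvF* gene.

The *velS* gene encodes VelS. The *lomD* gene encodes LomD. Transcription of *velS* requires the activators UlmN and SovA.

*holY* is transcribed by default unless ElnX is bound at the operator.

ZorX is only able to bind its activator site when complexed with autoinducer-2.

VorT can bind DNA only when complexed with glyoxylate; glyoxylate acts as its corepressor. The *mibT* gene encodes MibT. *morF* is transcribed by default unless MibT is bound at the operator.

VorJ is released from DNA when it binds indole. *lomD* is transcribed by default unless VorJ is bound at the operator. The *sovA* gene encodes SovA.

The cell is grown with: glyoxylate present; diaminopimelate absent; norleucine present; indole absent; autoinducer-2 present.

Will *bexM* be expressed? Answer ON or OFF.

Glyoxylate is present, so VorT is active.
Indole is absent, so VorJ is active.
With repressor VorJ bound, *lomD* is not transcribed.
So LomD is not produced.
Required activator LomD is absent, so *mibT* is not transcribed.
So MibT is not produced.
With no repressor bound, *morF* is transcribed.
So MorF is produced and active.
Norleucine is present, so UlmN is inactive.
Autoinducer-2 is present, so ZorX is active.
No repressor is bound and ZorX is active, so *quvF* is transcribed.
So QuvF is produced and active.
Diaminopimelate is absent, so ElnX is active.
With repressor ElnX bound, *holY* is not transcribed.
So HolY is not produced.
With repressor QuvF bound, *sovA* is not transcribed.
So SovA is not produced.
Required activator UlmN is absent, so *velS* is not transcribed.
So VelS is not produced.
With repressor VorT bound, *bexM* is not transcribed.

OFF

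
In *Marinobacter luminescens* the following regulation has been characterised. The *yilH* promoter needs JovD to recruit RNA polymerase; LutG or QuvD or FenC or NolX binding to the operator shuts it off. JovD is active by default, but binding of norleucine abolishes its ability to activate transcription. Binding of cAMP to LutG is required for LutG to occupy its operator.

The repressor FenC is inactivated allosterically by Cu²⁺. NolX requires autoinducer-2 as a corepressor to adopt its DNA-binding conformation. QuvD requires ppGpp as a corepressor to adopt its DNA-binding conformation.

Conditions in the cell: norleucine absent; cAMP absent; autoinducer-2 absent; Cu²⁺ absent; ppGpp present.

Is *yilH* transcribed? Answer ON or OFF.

Norleucine is absent, so JovD is active.
cAMP is absent, so LutG is inactive.
ppGpp is present, so QuvD is active.
Cu²⁺ is absent, so FenC is active.
Autoinducer-2 is absent, so NolX is inactive.
With repressor QuvD bound, *yilH* is not transcribed.

OFF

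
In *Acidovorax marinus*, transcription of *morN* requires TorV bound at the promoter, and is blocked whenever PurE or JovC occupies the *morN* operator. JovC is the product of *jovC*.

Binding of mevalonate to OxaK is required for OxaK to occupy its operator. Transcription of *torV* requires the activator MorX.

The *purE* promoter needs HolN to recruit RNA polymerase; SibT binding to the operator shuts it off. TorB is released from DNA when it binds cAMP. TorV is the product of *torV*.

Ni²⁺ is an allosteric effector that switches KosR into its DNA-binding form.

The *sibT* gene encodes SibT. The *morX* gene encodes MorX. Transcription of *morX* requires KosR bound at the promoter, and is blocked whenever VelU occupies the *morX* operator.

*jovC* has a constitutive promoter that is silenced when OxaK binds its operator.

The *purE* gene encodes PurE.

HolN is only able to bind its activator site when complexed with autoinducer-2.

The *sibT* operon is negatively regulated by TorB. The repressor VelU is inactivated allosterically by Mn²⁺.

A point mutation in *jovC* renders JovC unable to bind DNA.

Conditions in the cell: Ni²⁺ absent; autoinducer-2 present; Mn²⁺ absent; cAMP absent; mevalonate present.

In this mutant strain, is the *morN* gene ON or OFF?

OFF

cAMP is absent, so TorB is active.
With repressor TorB bound, *sibT* is not transcribed.
So SibT is not produced.
Autoinducer-2 is present, so HolN is active.
No repressor is bound and HolN is active, so *purE* is transcribed.
So PurE is produced and active.
JovC is non-functional in this strain, so it has no effect.
Ni²⁺ is absent, so KosR is inactive.
Mn²⁺ is absent, so VelU is active.
With repressor VelU bound, *morX* is not transcribed.
So MorX is not produced.
Required activator MorX is absent, so *torV* is not transcribed.
So TorV is not produced.
With repressor PurE bound, *morN* is not transcribed.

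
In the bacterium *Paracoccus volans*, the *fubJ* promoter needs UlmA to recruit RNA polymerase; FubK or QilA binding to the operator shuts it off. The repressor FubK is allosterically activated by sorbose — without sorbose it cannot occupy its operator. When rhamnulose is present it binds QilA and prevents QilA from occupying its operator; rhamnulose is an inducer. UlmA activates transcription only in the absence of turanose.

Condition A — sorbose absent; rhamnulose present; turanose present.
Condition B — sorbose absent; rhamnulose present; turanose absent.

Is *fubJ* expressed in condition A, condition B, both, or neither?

Condition A:
Sorbose is absent, so FubK is inactive.
Rhamnulose is present, so QilA is inactive.
Turanose is present, so UlmA is inactive.
Required activator UlmA is absent, so *fubJ* is not transcribed.
→ *fubJ* is OFF in A.
Condition B:
Sorbose is absent, so FubK is inactive.
Rhamnulose is present, so QilA is inactive.
Turanose is absent, so UlmA is active.
No repressor is bound and UlmA is active, so *fubJ* is transcribed.
→ *fubJ* is ON in B.

B only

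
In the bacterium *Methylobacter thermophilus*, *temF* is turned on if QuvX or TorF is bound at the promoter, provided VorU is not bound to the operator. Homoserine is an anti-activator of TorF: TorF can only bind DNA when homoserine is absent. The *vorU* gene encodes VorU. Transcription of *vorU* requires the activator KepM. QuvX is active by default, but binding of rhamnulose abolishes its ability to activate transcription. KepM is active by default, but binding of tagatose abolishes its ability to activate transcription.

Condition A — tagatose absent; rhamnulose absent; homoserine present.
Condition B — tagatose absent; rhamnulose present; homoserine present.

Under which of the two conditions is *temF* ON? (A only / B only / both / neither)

Condition A:
Tagatose is absent, so KepM is active.
No repressor is bound and KepM is active, so *vorU* is transcribed.
So VorU is produced and active.
Rhamnulose is absent, so QuvX is active.
Homoserine is present, so TorF is inactive.
With repressor VorU bound, *temF* is not transcribed.
→ *temF* is OFF in A.
Condition B:
Tagatose is absent, so KepM is active.
No repressor is bound and KepM is active, so *vorU* is transcribed.
So VorU is produced and active.
Rhamnulose is present, so QuvX is inactive.
Homoserine is present, so TorF is inactive.
With repressor VorU bound, *temF* is not transcribed.
→ *temF* is OFF in B.

neither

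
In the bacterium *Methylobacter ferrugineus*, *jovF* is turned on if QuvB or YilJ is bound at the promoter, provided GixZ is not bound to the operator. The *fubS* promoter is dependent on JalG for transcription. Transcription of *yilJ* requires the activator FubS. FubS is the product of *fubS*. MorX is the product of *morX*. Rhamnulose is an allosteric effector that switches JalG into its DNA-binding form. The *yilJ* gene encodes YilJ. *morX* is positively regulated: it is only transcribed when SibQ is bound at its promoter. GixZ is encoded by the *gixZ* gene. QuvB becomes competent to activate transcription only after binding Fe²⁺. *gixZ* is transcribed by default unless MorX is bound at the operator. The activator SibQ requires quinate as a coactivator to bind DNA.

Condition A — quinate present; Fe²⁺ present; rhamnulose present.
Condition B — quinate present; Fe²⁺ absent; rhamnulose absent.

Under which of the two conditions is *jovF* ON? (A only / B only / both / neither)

Condition A:
Quinate is present, so SibQ is active.
No repressor is bound and SibQ is active, so *morX* is transcribed.
So MorX is produced and active.
With repressor MorX bound, *gixZ* is not transcribed.
So GixZ is not produced.
Fe²⁺ is present, so QuvB is active.
Rhamnulose is present, so JalG is active.
No repressor is bound and JalG is active, so *fubS* is transcribed.
So FubS is produced and active.
No repressor is bound and FubS is active, so *yilJ* is transcribed.
So YilJ is produced and active.
Activator QuvB is present, so *jovF* is transcribed.
→ *jovF* is ON in A.
Condition B:
Quinate is present, so SibQ is active.
No repressor is bound and SibQ is active, so *morX* is transcribed.
So MorX is produced and active.
With repressor MorX bound, *gixZ* is not transcribed.
So GixZ is not produced.
Fe²⁺ is absent, so QuvB is inactive.
Rhamnulose is absent, so JalG is inactive.
Required activator JalG is absent, so *fubS* is not transcribed.
So FubS is not produced.
Required activator FubS is absent, so *yilJ* is not transcribed.
So YilJ is not produced.
No activator is available at the *jovF* promoter, so *jovF* is not transcribed.
→ *jovF* is OFF in B.

A only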